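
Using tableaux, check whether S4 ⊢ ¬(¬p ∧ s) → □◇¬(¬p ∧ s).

No, not valid

Tableau for the negation ¬(¬(¬p ∧ s) → □◇¬(¬p ∧ s)):
1. ¬(¬(¬p ∧ s) → □◇¬(¬p ∧ s)), w0
2. ¬(¬p ∧ s), w0
3. ¬□◇¬(¬p ∧ s), w0
4. ¬s, w0
5. ¬◇¬(¬p ∧ s), w1
6. ¬p ∧ s, w1
7. ¬p, w1
8. s, w1
Accessibility: w0Rw0, w0Rw1, w1Rw1
The negation has an open branch (countermodel exists).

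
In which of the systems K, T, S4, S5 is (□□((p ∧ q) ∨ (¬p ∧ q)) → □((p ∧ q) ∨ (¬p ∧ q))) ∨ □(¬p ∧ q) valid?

K-tableau for the negation ¬((□□((p ∧ q) ∨ (¬p ∧ q)) → □((p ∧ q) ∨ (¬p ∧ q))) ∨ □(¬p ∧ q)):
1. ¬((□□((p ∧ q) ∨ (¬p ∧ q)) → □((p ∧ q) ∨ (¬p ∧ q))) ∨ □(¬p ∧ q)), w0
2. ¬(□□((p ∧ q) ∨ (¬p ∧ q)) → □((p ∧ q) ∨ (¬p ∧ q))), w0   [¬∨-rule on 1]
3. ¬□(¬p ∧ q), w0   [¬∨-rule on 1]
4. □□((p ∧ q) ∨ (¬p ∧ q)), w0   [¬→-rule on 2]
5. ¬□((p ∧ q) ∨ (¬p ∧ q)), w0   [¬→-rule on 2]
6. ¬(¬p ∧ q), w1   [¬□-rule on 3: fresh world w1, w0Rw1]
7. □((p ∧ q) ∨ (¬p ∧ q)), w1   [□-rule on 4 via w0Rw1]
8. ¬q, w1   [¬∧-rule on 6 (branches; this branch)]
9. ¬((p ∧ q) ∨ (¬p ∧ q)), w2   [¬□-rule on 5: fresh world w2, w0Rw2]
10. ¬(p ∧ q), w2   [¬∨-rule on 9]
11. ¬(¬p ∧ q), w2   [¬∨-rule on 9]
12. □((p ∧ q) ∨ (¬p ∧ q)), w2   [□-rule on 4 via w0Rw2]
13. ¬q, w2   [¬∧-rule on 10 (branches; this branch)]
Accessibility: w0Rw1, w0Rw2
Complete open branch: countermodel on a K-frame, so not valid in K.
T-tableau for the negation ¬((□□((p ∧ q) ∨ (¬p ∧ q)) → □((p ∧ q) ∨ (¬p ∧ q))) ∨ □(¬p ∧ q)):
1. ¬((□□((p ∧ q) ∨ (¬p ∧ q)) → □((p ∧ q) ∨ (¬p ∧ q))) ∨ □(¬p ∧ q)), w0
2. ¬(□□((p ∧ q) ∨ (¬p ∧ q)) → □((p ∧ q) ∨ (¬p ∧ q))), w0   [¬∨-rule on 1]
3. ¬□(¬p ∧ q), w0   [¬∨-rule on 1]
4. □□((p ∧ q) ∨ (¬p ∧ q)), w0   [¬→-rule on 2]
5. ¬□((p ∧ q) ∨ (¬p ∧ q)), w0   [¬→-rule on 2]
6. □((p ∧ q) ∨ (¬p ∧ q)), w0   [□-rule on 4 via w0Rw0]
7. (p ∧ q) ∨ (¬p ∧ q), w0   [□-rule on 6 via w0Rw0]
8. ¬p ∧ q, w0   [∨-rule on 7 (branches; this branch)]
9. ¬p, w0   [∧-rule on 8]
10. q, w0   [∧-rule on 8]
11. ¬(¬p ∧ q), w1   [¬□-rule on 3: fresh world w1, w0Rw1]
12. □((p ∧ q) ∨ (¬p ∧ q)), w1   [□-rule on 4 via w0Rw1]
13. (p ∧ q) ∨ (¬p ∧ q), w1   [□-rule on 6 via w0Rw1]
14. p, w1   [¬∧-rule on 11 (branches; this branch)]
15. p ∧ q, w1   [∨-rule on 13 (branches; this branch)]
16. q, w1   [∧-rule on 15]
17. ¬((p ∧ q) ∨ (¬p ∧ q)), w2   [¬□-rule on 5: fresh world w2, w0Rw2]
18. ¬(p ∧ q), w2   [¬∨-rule on 17]
19. ¬(¬p ∧ q), w2   [¬∨-rule on 17]
20. □((p ∧ q) ∨ (¬p ∧ q)), w2   [□-rule on 4 via w0Rw2]
21. (p ∧ q) ∨ (¬p ∧ q), w2   [□-rule on 6 via w0Rw2]
22. ¬q, w2   [¬∧-rule on 18 (branches; this branch)]
23. ¬p ∧ q, w2   [∨-rule on 21 (branches; this branch)]
24. ¬p, w2   [∧-rule on 23]
25. q, w2   [∧-rule on 23]
Accessibility: w0Rw0, w0Rw1, w0Rw2, w1Rw1, w2Rw2
Branch closes: q and ¬q both at w2.
Every branch closes (one shown): valid in T, hence also in S4, S5 (every theorem of T is a theorem of S4 and S5).

T, S4, S5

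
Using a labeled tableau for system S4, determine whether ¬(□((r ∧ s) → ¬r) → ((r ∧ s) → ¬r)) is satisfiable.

1. ¬(□((r ∧ s) → ¬r) → ((r ∧ s) → ¬r)), w0
2. □((r ∧ s) → ¬r), w0
3. ¬((r ∧ s) → ¬r), w0
4. r ∧ s, w0
5. r, w0
6. s, w0
7. (r ∧ s) → ¬r, w0
8. ¬(r ∧ s), w0
9. ¬s, w0
Accessibility: w0Rw0
Branch closes: s and ¬s both at w0.
All branches of the tableau close; one closing branch shown above.

Unsatisfiable (every branch closes)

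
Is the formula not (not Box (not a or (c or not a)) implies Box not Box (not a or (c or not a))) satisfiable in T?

1. not (not Box (not a or (c or not a)) implies Box not Box (not a or (c or not a))), 0
2. not Box (not a or (c or not a)), 0
3. not Box not Box (not a or (c or not a)), 0
4. not (not a or (c or not a)), 1
5. a, 1
6. not (c or not a), 1
7. not c, 1
8. Box (not a or (c or not a)), 2
9. not a or (c or not a), 2
10. c or not a, 2
11. not a, 2
Accessibility: 0R0, 0R1, 0R2, 1R1, 2R2

Satisfiable (open branch found)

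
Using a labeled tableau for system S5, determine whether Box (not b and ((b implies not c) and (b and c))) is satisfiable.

No, unsatisfiable

1. Box (not b and ((b implies not c) and (b and c))), u
2. not b and ((b implies not c) and (b and c)), u
3. not b, u
4. (b implies not c) and (b and c), u
5. b implies not c, u
6. b and c, u
7. b, u
8. c, u
Accessibility: uRu
Branch closes: b and not b both at u.
Every branch closes; the branch above is one of them.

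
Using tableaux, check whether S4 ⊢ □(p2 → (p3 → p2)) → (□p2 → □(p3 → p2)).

Tableau for the negation ¬(□(p2 → (p3 → p2)) → (□p2 → □(p3 → p2))):
1. ¬(□(p2 → (p3 → p2)) → (□p2 → □(p3 → p2))), 0
2. □(p2 → (p3 → p2)), 0
3. ¬(□p2 → □(p3 → p2)), 0
4. □p2, 0
5. ¬□(p3 → p2), 0
6. p2 → (p3 → p2), 0
7. p2, 0
8. p3 → p2, 0
9. ¬(p3 → p2), 1
10. p3, 1
11. ¬p2, 1
12. p2 → (p3 → p2), 1
13. p2, 1
Accessibility: 0R0, 0R1, 1R1
Branch closes: p2 and ¬p2 both at 1.
All branches of the negation close; one closing branch shown above.

Valid in S4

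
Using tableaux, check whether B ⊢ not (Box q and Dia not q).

Valid in B

Tableau for the negation Box q and Dia not q:
1. Box q and Dia not q, 0
2. Box q, 0
3. Dia not q, 0
4. q, 0
5. not q, 1
6. q, 1
Accessibility: 0R0, 0R1, 1R0, 1R1
Branch closes: q and not q both at 1.
All branches of the negation close; one closing branch shown above.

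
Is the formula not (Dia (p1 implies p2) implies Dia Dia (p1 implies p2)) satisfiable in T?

No, unsatisfiable

1. not (Dia (p1 implies p2) implies Dia Dia (p1 implies p2)), u
2. Dia (p1 implies p2), u   [neg-implies-rule on 1]
3. not Dia Dia (p1 implies p2), u   [neg-implies-rule on 1]
4. not Dia (p1 implies p2), u   [neg-Dia-rule on 3 via uRu]
5. not (p1 implies p2), u   [neg-Dia-rule on 4 via uRu]
6. p1, u   [neg-implies-rule on 5]
7. not p2, u   [neg-implies-rule on 5]
8. p1 implies p2, v   [Dia-rule on 2: fresh world v, uRv]
9. not Dia (p1 implies p2), v   [neg-Dia-rule on 3 via uRv]
10. not (p1 implies p2), v   [neg-Dia-rule on 4 via uRv]
11. p1, v   [neg-implies-rule on 10]
12. not p2, v   [neg-implies-rule on 10]
13. p2, v   [implies-rule on 8 (branches; this branch)]
Accessibility: uRu, uRv, vRv
Branch closes: p2 and not p2 both at v.
All branches of the tableau close; one closing branch shown above.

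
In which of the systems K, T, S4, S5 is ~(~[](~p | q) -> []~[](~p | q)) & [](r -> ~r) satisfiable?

K, T, S4

S5-tableau for the formula:
1. ~(~[](~p | q) -> []~[](~p | q)) & [](r -> ~r), u
2. ~(~[](~p | q) -> []~[](~p | q)), u
3. [](r -> ~r), u
4. ~[](~p | q), u
5. ~[]~[](~p | q), u
6. r -> ~r, u
7. ~r, u
8. ~(~p | q), v
9. p, v
10. ~q, v
11. r -> ~r, v
12. ~r, v
13. [](~p | q), w
14. r -> ~r, w
15. ~p | q, u
16. ~p | q, v
17. ~p | q, w
18. ~r, w
19. q, u
20. q, v
Accessibility: uRu, uRv, uRw, vRu, vRv, vRw, wRu, wRv, wRw
Branch closes: q and ~q both at v.
Every branch closes (one shown): unsatisfiable in S5.
S4-tableau for the formula:
1. ~(~[](~p | q) -> []~[](~p | q)) & [](r -> ~r), u
2. ~(~[](~p | q) -> []~[](~p | q)), u
3. [](r -> ~r), u
4. ~[](~p | q), u
5. ~[]~[](~p | q), u
6. r -> ~r, u
7. ~r, u
8. ~(~p | q), v
9. p, v
10. ~q, v
11. r -> ~r, v
12. ~r, v
13. [](~p | q), w
14. r -> ~r, w
15. ~p | q, w
16. ~r, w
17. q, w
Accessibility: uRu, uRv, uRw, vRv, wRw
Complete open branch: satisfiable in S4, hence also in K, T (this S4-model is also a K-model and a T-model).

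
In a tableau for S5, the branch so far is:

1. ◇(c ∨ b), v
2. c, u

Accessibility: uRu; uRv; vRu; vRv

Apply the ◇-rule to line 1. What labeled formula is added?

a fresh world w with vRw, and c ∨ b at w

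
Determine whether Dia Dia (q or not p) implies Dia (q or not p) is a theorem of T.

Tableau for the negation not (Dia Dia (q or not p) implies Dia (q or not p)):
1. not (Dia Dia (q or not p) implies Dia (q or not p)), w0
2. Dia Dia (q or not p), w0
3. not Dia (q or not p), w0
4. not (q or not p), w0
5. not q, w0
6. p, w0
7. Dia (q or not p), w1
8. not (q or not p), w1
9. not q, w1
10. p, w1
11. q or not p, w2
12. not p, w2
Accessibility: w0Rw0, w0Rw1, w1Rw1, w1Rw2, w2Rw2
The negation has an open branch (countermodel exists).

Not valid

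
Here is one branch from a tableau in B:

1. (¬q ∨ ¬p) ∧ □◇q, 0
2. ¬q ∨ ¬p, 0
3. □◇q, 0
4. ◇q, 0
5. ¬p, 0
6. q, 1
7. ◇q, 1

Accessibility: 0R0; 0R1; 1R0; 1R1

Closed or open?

No atom appears with both signs at the same world.

Open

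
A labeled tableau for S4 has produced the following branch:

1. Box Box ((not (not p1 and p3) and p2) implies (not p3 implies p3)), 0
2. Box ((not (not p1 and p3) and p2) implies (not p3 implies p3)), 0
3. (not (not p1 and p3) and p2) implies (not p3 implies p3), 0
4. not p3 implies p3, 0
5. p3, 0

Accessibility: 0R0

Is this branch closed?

Not closed

There is no literal clash: for every atom and world, at most one sign appears.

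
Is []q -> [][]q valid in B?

Tableau for the negation ~([]q -> [][]q):
1. ~([]q -> [][]q), w0
2. []q, w0   [~->-rule on 1]
3. ~[][]q, w0   [~->-rule on 1]
4. q, w0   [[]-rule on 2 via w0Rw0]
5. ~[]q, w1   [~[]-rule on 3: fresh world w1, w0Rw1]
6. q, w1   [[]-rule on 2 via w0Rw1]
7. ~q, w2   [~[]-rule on 5: fresh world w2, w1Rw2]
Accessibility: w0Rw0, w0Rw1, w1Rw0, w1Rw1, w1Rw2, w2Rw1, w2Rw2
The negation has an open branch (countermodel exists).

Invalid (countermodel exists)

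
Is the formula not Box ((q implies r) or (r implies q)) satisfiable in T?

No, unsatisfiable

1. not Box ((q implies r) or (r implies q)), u
2. not ((q implies r) or (r implies q)), v
3. not (q implies r), v
4. not (r implies q), v
5. q, v
6. not r, v
7. r, v
8. not q, v
Accessibility: uRu, uRv, vRv
Branch closes: r and not r both at v.
(One branch shown.) All branches close.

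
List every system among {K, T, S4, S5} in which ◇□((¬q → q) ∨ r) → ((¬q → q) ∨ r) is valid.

S5

S5-tableau for the negation ¬(◇□((¬q → q) ∨ r) → ((¬q → q) ∨ r)):
1. ¬(◇□((¬q → q) ∨ r) → ((¬q → q) ∨ r)), u
2. ◇□((¬q → q) ∨ r), u
3. ¬((¬q → q) ∨ r), u
4. ¬(¬q → q), u
5. ¬r, u
6. ¬q, u
7. □((¬q → q) ∨ r), v
8. (¬q → q) ∨ r, u
9. (¬q → q) ∨ r, v
10. ¬q → q, u
11. r, v
12. q, u
Accessibility: uRu, uRv, vRu, vRv
Branch closes: q and ¬q both at u.
Every branch closes (one shown): valid in S5.
S4-tableau for the negation ¬(◇□((¬q → q) ∨ r) → ((¬q → q) ∨ r)):
1. ¬(◇□((¬q → q) ∨ r) → ((¬q → q) ∨ r)), u
2. ◇□((¬q → q) ∨ r), u
3. ¬((¬q → q) ∨ r), u
4. ¬(¬q → q), u
5. ¬r, u
6. ¬q, u
7. □((¬q → q) ∨ r), v
8. (¬q → q) ∨ r, v
9. r, v
Accessibility: uRu, uRv, vRv
Complete open branch: countermodel on an S4-frame, so not valid in S4, nor in K, T (the same frame is also a K-frame and a T-frame).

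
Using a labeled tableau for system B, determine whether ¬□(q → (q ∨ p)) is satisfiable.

Unsatisfiable

1. ¬□(q → (q ∨ p)), w0
2. ¬(q → (q ∨ p)), w1   [¬□-rule on 1: fresh world w1, w0Rw1]
3. q, w1   [¬→-rule on 2]
4. ¬(q ∨ p), w1   [¬→-rule on 2]
5. ¬q, w1   [¬∨-rule on 4]
6. ¬p, w1   [¬∨-rule on 4]
Accessibility: w0Rw0, w0Rw1, w1Rw0, w1Rw1
Branch closes: q and ¬q both at w1.
All branches of the tableau close; one closing branch shown above.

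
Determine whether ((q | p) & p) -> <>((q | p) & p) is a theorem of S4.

Tableau for the negation ~(((q | p) & p) -> <>((q | p) & p)):
1. ~(((q | p) & p) -> <>((q | p) & p)), u
2. (q | p) & p, u
3. ~<>((q | p) & p), u
4. q | p, u
5. p, u
6. ~((q | p) & p), u
7. ~(q | p), u
8. ~q, u
9. ~p, u
Accessibility: uRu
Branch closes: p and ~p both at u.
Every branch of the negation's tableau closes; the branch above is one of them.

Valid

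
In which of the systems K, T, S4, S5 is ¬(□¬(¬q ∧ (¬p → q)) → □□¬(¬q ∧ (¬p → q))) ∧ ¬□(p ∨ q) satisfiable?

T-tableau for the formula:
1. ¬(□¬(¬q ∧ (¬p → q)) → □□¬(¬q ∧ (¬p → q))) ∧ ¬□(p ∨ q), u
2. ¬(□¬(¬q ∧ (¬p → q)) → □□¬(¬q ∧ (¬p → q))), u
3. ¬□(p ∨ q), u
4. □¬(¬q ∧ (¬p → q)), u
5. ¬□□¬(¬q ∧ (¬p → q)), u
6. ¬(¬q ∧ (¬p → q)), u
7. ¬(¬p → q), u
8. ¬p, u
9. ¬q, u
10. ¬(p ∨ q), v
11. ¬p, v
12. ¬q, v
13. ¬(¬q ∧ (¬p → q)), v
14. ¬(¬p → q), v
15. ¬□¬(¬q ∧ (¬p → q)), w
16. ¬(¬q ∧ (¬p → q)), w
17. ¬(¬p → q), w
18. ¬p, w
19. ¬q, w
20. ¬q ∧ (¬p → q), x
21. ¬q, x
22. ¬p → q, x
23. p, x
Accessibility: uRu, uRv, uRw, vRv, wRw, wRx, xRx
Complete open branch: satisfiable in T, hence also in K (this T-model is also a K-model).
S4-tableau for the formula:
1. ¬(□¬(¬q ∧ (¬p → q)) → □□¬(¬q ∧ (¬p → q))) ∧ ¬□(p ∨ q), u
2. ¬(□¬(¬q ∧ (¬p → q)) → □□¬(¬q ∧ (¬p → q))), u
3. ¬□(p ∨ q), u
4. □¬(¬q ∧ (¬p → q)), u
5. ¬□□¬(¬q ∧ (¬p → q)), u
6. ¬(¬q ∧ (¬p → q)), u
7. ¬(¬p → q), u
8. ¬p, u
9. ¬q, u
10. ¬(p ∨ q), v
11. ¬p, v
12. ¬q, v
13. ¬(¬q ∧ (¬p → q)), v
14. ¬(¬p → q), v
15. ¬□¬(¬q ∧ (¬p → q)), w
16. ¬(¬q ∧ (¬p → q)), w
17. ¬(¬p → q), w
18. ¬p, w
19. ¬q, w
20. ¬q ∧ (¬p → q), x
21. ¬q, x
22. ¬p → q, x
23. ¬(¬q ∧ (¬p → q)), x
24. p, x
25. ¬(¬p → q), x
26. ¬p, x
Accessibility: uRu, uRv, uRw, uRx, vRv, wRw, wRx, xRx
Branch closes: p and ¬p both at x.
Every branch closes (one shown): unsatisfiable in S4, hence also in S5 (every S5-frame is an S4-frame).

K, T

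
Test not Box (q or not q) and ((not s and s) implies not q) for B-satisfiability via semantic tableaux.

No, unsatisfiable

1. not Box (q or not q) and ((not s and s) implies not q), w0
2. not Box (q or not q), w0   [and-rule on 1]
3. (not s and s) implies not q, w0   [and-rule on 1]
4. not (not s and s), w0   [implies-rule on 3 (branches; this branch)]
5. not s, w0   [neg-and-rule on 4 (branches; this branch)]
6. not (q or not q), w1   [neg-Box-rule on 2: fresh world w1, w0Rw1]
7. not q, w1   [neg-or-rule on 6]
8. q, w1   [neg-or-rule on 6]
Accessibility: w0Rw0, w0Rw1, w1Rw0, w1Rw1
Branch closes: q and not q both at w1.
All branches of the tableau close; one closing branch shown above.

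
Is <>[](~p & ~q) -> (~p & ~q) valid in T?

Tableau for the negation ~(<>[](~p & ~q) -> (~p & ~q)):
1. ~(<>[](~p & ~q) -> (~p & ~q)), w0
2. <>[](~p & ~q), w0
3. ~(~p & ~q), w0
4. q, w0
5. [](~p & ~q), w1
6. ~p & ~q, w1
7. ~p, w1
8. ~q, w1
Accessibility: w0Rw0, w0Rw1, w1Rw1
The negation has an open branch (countermodel exists).

No, not valid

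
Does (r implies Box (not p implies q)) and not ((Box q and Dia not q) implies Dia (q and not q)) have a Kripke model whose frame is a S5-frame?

1. (r implies Box (not p implies q)) and not ((Box q and Dia not q) implies Dia (q and not q)), w0
2. r implies Box (not p implies q), w0
3. not ((Box q and Dia not q) implies Dia (q and not q)), w0
4. Box q and Dia not q, w0
5. not Dia (q and not q), w0
6. Box q, w0
7. Dia not q, w0
8. not (q and not q), w0
9. q, w0
10. Box (not p implies q), w0
11. not p implies q, w0
12. not q, w1
13. not (q and not q), w1
14. q, w1
Accessibility: w0Rw0, w0Rw1, w1Rw0, w1Rw1
Branch closes: q and not q both at w1.
(One branch shown.) All branches close.

Unsatisfiable (every branch closes)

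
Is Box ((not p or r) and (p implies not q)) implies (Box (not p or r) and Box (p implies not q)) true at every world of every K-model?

Valid

Tableau for the negation not (Box ((not p or r) and (p implies not q)) implies (Box (not p or r) and Box (p implies not q))):
1. not (Box ((not p or r) and (p implies not q)) implies (Box (not p or r) and Box (p implies not q))), w0
2. Box ((not p or r) and (p implies not q)), w0
3. not (Box (not p or r) and Box (p implies not q)), w0
4. not Box (p implies not q), w0
5. not (p implies not q), w1
6. p, w1
7. q, w1
8. (not p or r) and (p implies not q), w1
9. not p or r, w1
10. p implies not q, w1
11. r, w1
12. not q, w1
Accessibility: w0Rw1
Branch closes: q and not q both at w1.
Every branch of the negation's tableau closes; the branch above is one of them.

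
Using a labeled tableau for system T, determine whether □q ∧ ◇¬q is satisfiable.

No, unsatisfiable

1. □q ∧ ◇¬q, u
2. □q, u
3. ◇¬q, u
4. q, u
5. ¬q, v
6. q, v
Accessibility: uRu, uRv, vRv
Branch closes: q and ¬q both at v.
Every branch closes; the branch above is one of them.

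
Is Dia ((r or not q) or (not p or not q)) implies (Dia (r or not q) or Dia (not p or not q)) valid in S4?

Valid in S4

Tableau for the negation not (Dia ((r or not q) or (not p or not q)) implies (Dia (r or not q) or Dia (not p or not q))):
1. not (Dia ((r or not q) or (not p or not q)) implies (Dia (r or not q) or Dia (not p or not q))), 0
2. Dia ((r or not q) or (not p or not q)), 0
3. not (Dia (r or not q) or Dia (not p or not q)), 0
4. not Dia (r or not q), 0
5. not Dia (not p or not q), 0
6. not (r or not q), 0
7. not r, 0
8. q, 0
9. not (not p or not q), 0
10. p, 0
11. (r or not q) or (not p or not q), 1
12. not (r or not q), 1
13. not r, 1
14. q, 1
15. not (not p or not q), 1
16. p, 1
17. not p or not q, 1
18. not q, 1
Accessibility: 0R0, 0R1, 1R1
Branch closes: q and not q both at 1.
Every branch of the negation's tableau closes; the branch above is one of them.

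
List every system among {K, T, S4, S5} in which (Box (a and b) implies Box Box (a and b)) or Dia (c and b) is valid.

S4-tableau for the negation not ((Box (a and b) implies Box Box (a and b)) or Dia (c and b)):
1. not ((Box (a and b) implies Box Box (a and b)) or Dia (c and b)), u
2. not (Box (a and b) implies Box Box (a and b)), u
3. not Dia (c and b), u
4. Box (a and b), u
5. not Box Box (a and b), u
6. not (c and b), u
7. a and b, u
8. a, u
9. b, u
10. not c, u
11. not Box (a and b), v
12. not (c and b), v
13. a and b, v
14. a, v
15. b, v
16. not c, v
17. not (a and b), w
18. not (c and b), w
19. a and b, w
20. a, w
21. b, w
22. not b, w
Accessibility: uRu, uRv, uRw, vRv, vRw, wRw
Branch closes: b and not b both at w.
Every branch closes (one shown): valid in S4, hence also in S5 (every theorem of S4 is a theorem of S5).
T-tableau for the negation not ((Box (a and b) implies Box Box (a and b)) or Dia (c and b)):
1. not ((Box (a and b) implies Box Box (a and b)) or Dia (c and b)), u
2. not (Box (a and b) implies Box Box (a and b)), u
3. not Dia (c and b), u
4. Box (a and b), u
5. not Box Box (a and b), u
6. not (c and b), u
7. a and b, u
8. a, u
9. b, u
10. not c, u
11. not Box (a and b), v
12. not (c and b), v
13. a and b, v
14. a, v
15. b, v
16. not c, v
17. not (a and b), w
18. not b, w
Accessibility: uRu, uRv, vRv, vRw, wRw
Complete open branch: countermodel on a T-frame, so not valid in T, nor in K (the same frame is also a K-frame).

S4, S5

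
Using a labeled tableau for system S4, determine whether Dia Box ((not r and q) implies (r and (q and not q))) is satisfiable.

Yes, satisfiable

1. Dia Box ((not r and q) implies (r and (q and not q))), 0
2. Box ((not r and q) implies (r and (q and not q))), 1
3. (not r and q) implies (r and (q and not q)), 1
4. not (not r and q), 1
5. not q, 1
Accessibility: 0R0, 0R1, 1R1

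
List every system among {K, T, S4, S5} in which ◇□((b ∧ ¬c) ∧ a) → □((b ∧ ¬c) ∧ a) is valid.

S5

S4-tableau for the negation ¬(◇□((b ∧ ¬c) ∧ a) → □((b ∧ ¬c) ∧ a)):
1. ¬(◇□((b ∧ ¬c) ∧ a) → □((b ∧ ¬c) ∧ a)), 0
2. ◇□((b ∧ ¬c) ∧ a), 0
3. ¬□((b ∧ ¬c) ∧ a), 0
4. □((b ∧ ¬c) ∧ a), 1
5. (b ∧ ¬c) ∧ a, 1
6. b ∧ ¬c, 1
7. a, 1
8. b, 1
9. ¬c, 1
10. ¬((b ∧ ¬c) ∧ a), 2
11. ¬a, 2
Accessibility: 0R0, 0R1, 0R2, 1R1, 2R2
Complete open branch: countermodel on an S4-frame, so not valid in S4, nor in K, T (the same frame is also a K-frame and a T-frame).
S5-tableau for the negation ¬(◇□((b ∧ ¬c) ∧ a) → □((b ∧ ¬c) ∧ a)):
1. ¬(◇□((b ∧ ¬c) ∧ a) → □((b ∧ ¬c) ∧ a)), 0
2. ◇□((b ∧ ¬c) ∧ a), 0
3. ¬□((b ∧ ¬c) ∧ a), 0
4. □((b ∧ ¬c) ∧ a), 1
5. (b ∧ ¬c) ∧ a, 0
6. b ∧ ¬c, 0
7. a, 0
8. b, 0
9. ¬c, 0
10. (b ∧ ¬c) ∧ a, 1
11. b ∧ ¬c, 1
12. a, 1
13. b, 1
14. ¬c, 1
15. ¬((b ∧ ¬c) ∧ a), 2
16. (b ∧ ¬c) ∧ a, 2
17. b ∧ ¬c, 2
18. a, 2
19. b, 2
20. ¬c, 2
21. ¬(b ∧ ¬c), 2
22. c, 2
Accessibility: 0R0, 0R1, 0R2, 1R0, 1R1, 1R2, 2R0, 2R1, 2R2
Branch closes: c and ¬c both at 2.
Every branch closes (one shown): valid in S5.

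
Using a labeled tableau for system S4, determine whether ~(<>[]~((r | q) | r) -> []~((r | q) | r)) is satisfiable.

1. ~(<>[]~((r | q) | r) -> []~((r | q) | r)), u
2. <>[]~((r | q) | r), u
3. ~[]~((r | q) | r), u
4. []~((r | q) | r), v
5. ~((r | q) | r), v
6. ~(r | q), v
7. ~r, v
8. ~q, v
9. (r | q) | r, w
10. r, w
Accessibility: uRu, uRv, uRw, vRv, wRw

Yes, satisfiable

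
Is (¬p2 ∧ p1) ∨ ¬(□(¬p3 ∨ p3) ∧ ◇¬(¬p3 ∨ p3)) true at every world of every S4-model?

Tableau for the negation ¬((¬p2 ∧ p1) ∨ ¬(□(¬p3 ∨ p3) ∧ ◇¬(¬p3 ∨ p3))):
1. ¬((¬p2 ∧ p1) ∨ ¬(□(¬p3 ∨ p3) ∧ ◇¬(¬p3 ∨ p3))), 0
2. ¬(¬p2 ∧ p1), 0
3. □(¬p3 ∨ p3) ∧ ◇¬(¬p3 ∨ p3), 0
4. □(¬p3 ∨ p3), 0
5. ◇¬(¬p3 ∨ p3), 0
6. ¬p3 ∨ p3, 0
7. ¬p1, 0
8. p3, 0
9. ¬(¬p3 ∨ p3), 1
10. p3, 1
11. ¬p3, 1
Accessibility: 0R0, 0R1, 1R1
Branch closes: p3 and ¬p3 both at 1.
Every branch of the negation's tableau closes; the branch above is one of them.

Yes, valid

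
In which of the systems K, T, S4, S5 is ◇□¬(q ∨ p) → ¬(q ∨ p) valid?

S4-tableau for the negation ¬(◇□¬(q ∨ p) → ¬(q ∨ p)):
1. ¬(◇□¬(q ∨ p) → ¬(q ∨ p)), u
2. ◇□¬(q ∨ p), u   [¬→-rule on 1]
3. q ∨ p, u   [¬→-rule on 1]
4. p, u   [∨-rule on 3 (branches; this branch)]
5. □¬(q ∨ p), v   [◇-rule on 2: fresh world v, uRv]
6. ¬(q ∨ p), v   [□-rule on 5 via vRv]
7. ¬q, v   [¬∨-rule on 6]
8. ¬p, v   [¬∨-rule on 6]
Accessibility: uRu, uRv, vRv
Complete open branch: countermodel on an S4-frame, so not valid in S4, nor in K, T (the same frame is also a K-frame and a T-frame).
S5-tableau for the negation ¬(◇□¬(q ∨ p) → ¬(q ∨ p)):
1. ¬(◇□¬(q ∨ p) → ¬(q ∨ p)), u
2. ◇□¬(q ∨ p), u   [¬→-rule on 1]
3. q ∨ p, u   [¬→-rule on 1]
4. p, u   [∨-rule on 3 (branches; this branch)]
5. □¬(q ∨ p), v   [◇-rule on 2: fresh world v, uRv]
6. ¬(q ∨ p), u   [□-rule on 5 via vRu]
7. ¬q, u   [¬∨-rule on 6]
8. ¬p, u   [¬∨-rule on 6]
Accessibility: uRu, uRv, vRu, vRv
Branch closes: p and ¬p both at u.
Every branch closes (one shown): valid in S5.

S5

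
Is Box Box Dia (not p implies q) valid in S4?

Tableau for the negation not Box Box Dia (not p implies q):
1. not Box Box Dia (not p implies q), u
2. not Box Dia (not p implies q), v
3. not Dia (not p implies q), w
4. not (not p implies q), w
5. not p, w
6. not q, w
Accessibility: uRu, uRv, uRw, vRv, vRw, wRw
The negation has an open branch (countermodel exists).

Not valid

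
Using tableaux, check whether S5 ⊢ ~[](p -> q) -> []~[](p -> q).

Valid in S5

Tableau for the negation ~(~[](p -> q) -> []~[](p -> q)):
1. ~(~[](p -> q) -> []~[](p -> q)), u
2. ~[](p -> q), u
3. ~[]~[](p -> q), u
4. ~(p -> q), v
5. p, v
6. ~q, v
7. [](p -> q), w
8. p -> q, u
9. p -> q, v
10. p -> q, w
11. q, u
12. q, v
Accessibility: uRu, uRv, uRw, vRu, vRv, vRw, wRu, wRv, wRw
Branch closes: q and ~q both at v.
All branches of the negation close; one closing branch shown above.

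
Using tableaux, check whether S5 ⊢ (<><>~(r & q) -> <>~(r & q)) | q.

Tableau for the negation ~((<><>~(r & q) -> <>~(r & q)) | q):
1. ~((<><>~(r & q) -> <>~(r & q)) | q), u
2. ~(<><>~(r & q) -> <>~(r & q)), u   [~|-rule on 1]
3. ~q, u   [~|-rule on 1]
4. <><>~(r & q), u   [~->-rule on 2]
5. ~<>~(r & q), u   [~->-rule on 2]
6. r & q, u   [~<>-rule on 5 via uRu]
7. r, u   [&-rule on 6]
8. q, u   [&-rule on 6]
Accessibility: uRu
Branch closes: q and ~q both at u.
Every branch of the negation's tableau closes; the branch above is one of them.

Valid in S5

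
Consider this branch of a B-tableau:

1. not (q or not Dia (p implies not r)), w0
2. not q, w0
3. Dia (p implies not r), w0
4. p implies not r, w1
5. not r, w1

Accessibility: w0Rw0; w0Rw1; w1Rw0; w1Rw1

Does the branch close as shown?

Open

There is no literal clash: for every atom and world, at most one sign appears.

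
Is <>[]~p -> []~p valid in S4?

No, not valid

Tableau for the negation ~(<>[]~p -> []~p):
1. ~(<>[]~p -> []~p), w0
2. <>[]~p, w0
3. ~[]~p, w0
4. []~p, w1
5. ~p, w1
6. p, w2
Accessibility: w0Rw0, w0Rw1, w0Rw2, w1Rw1, w2Rw2
The negation has an open branch (countermodel exists).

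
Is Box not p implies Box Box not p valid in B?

No, not valid

Tableau for the negation not (Box not p implies Box Box not p):
1. not (Box not p implies Box Box not p), u
2. Box not p, u   [neg-implies-rule on 1]
3. not Box Box not p, u   [neg-implies-rule on 1]
4. not p, u   [Box-rule on 2 via uRu]
5. not Box not p, v   [neg-Box-rule on 3: fresh world v, uRv]
6. not p, v   [Box-rule on 2 via uRv]
7. p, w   [neg-Box-rule on 5: fresh world w, vRw]
Accessibility: uRu, uRv, vRu, vRv, vRw, wRv, wRw
The negation has an open branch (countermodel exists).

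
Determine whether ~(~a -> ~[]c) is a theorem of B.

Tableau for the negation ~a -> ~[]c:
1. ~a -> ~[]c, w0
2. ~[]c, w0
3. ~c, w1
Accessibility: w0Rw0, w0Rw1, w1Rw0, w1Rw1
The negation has an open branch (countermodel exists).

No, not valid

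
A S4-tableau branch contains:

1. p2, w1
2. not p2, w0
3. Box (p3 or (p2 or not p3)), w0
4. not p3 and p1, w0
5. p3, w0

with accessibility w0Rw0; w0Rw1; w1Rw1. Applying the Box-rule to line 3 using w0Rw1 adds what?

p3 or (p2 or not p3), w1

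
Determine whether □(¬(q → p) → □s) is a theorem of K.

Invalid (countermodel exists)

Tableau for the negation ¬□(¬(q → p) → □s):
1. ¬□(¬(q → p) → □s), w0
2. ¬(¬(q → p) → □s), w1
3. ¬(q → p), w1
4. ¬□s, w1
5. q, w1
6. ¬p, w1
7. ¬s, w2
Accessibility: w0Rw1, w1Rw2
The negation has an open branch (countermodel exists).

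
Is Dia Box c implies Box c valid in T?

Tableau for the negation not (Dia Box c implies Box c):
1. not (Dia Box c implies Box c), 0
2. Dia Box c, 0
3. not Box c, 0
4. Box c, 1
5. c, 1
6. not c, 2
Accessibility: 0R0, 0R1, 0R2, 1R1, 2R2
The negation has an open branch (countermodel exists).

Invalid (countermodel exists)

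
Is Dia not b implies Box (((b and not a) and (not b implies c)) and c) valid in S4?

Invalid (countermodel exists)

Tableau for the negation not (Dia not b implies Box (((b and not a) and (not b implies c)) and c)):
1. not (Dia not b implies Box (((b and not a) and (not b implies c)) and c)), w0
2. Dia not b, w0   [neg-implies-rule on 1]
3. not Box (((b and not a) and (not b implies c)) and c), w0   [neg-implies-rule on 1]
4. not b, w1   [Dia-rule on 2: fresh world w1, w0Rw1]
5. not (((b and not a) and (not b implies c)) and c), w2   [neg-Box-rule on 3: fresh world w2, w0Rw2]
6. not c, w2   [neg-and-rule on 5 (branches; this branch)]
Accessibility: w0Rw0, w0Rw1, w0Rw2, w1Rw1, w2Rw2
The negation has an open branch (countermodel exists).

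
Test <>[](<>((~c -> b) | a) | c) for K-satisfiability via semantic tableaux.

Yes, satisfiable

1. <>[](<>((~c -> b) | a) | c), u
2. [](<>((~c -> b) | a) | c), v
Accessibility: uRv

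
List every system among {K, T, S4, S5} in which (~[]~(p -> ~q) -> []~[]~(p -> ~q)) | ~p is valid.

S5-tableau for the negation ~((~[]~(p -> ~q) -> []~[]~(p -> ~q)) | ~p):
1. ~((~[]~(p -> ~q) -> []~[]~(p -> ~q)) | ~p), 0
2. ~(~[]~(p -> ~q) -> []~[]~(p -> ~q)), 0
3. p, 0
4. ~[]~(p -> ~q), 0
5. ~[]~[]~(p -> ~q), 0
6. p -> ~q, 1
7. ~q, 1
8. []~(p -> ~q), 2
9. ~(p -> ~q), 0
10. q, 0
11. ~(p -> ~q), 1
12. p, 1
13. q, 1
Accessibility: 0R0, 0R1, 0R2, 1R0, 1R1, 1R2, 2R0, 2R1, 2R2
Branch closes: q and ~q both at 1.
Every branch closes (one shown): valid in S5.
S4-tableau for the negation ~((~[]~(p -> ~q) -> []~[]~(p -> ~q)) | ~p):
1. ~((~[]~(p -> ~q) -> []~[]~(p -> ~q)) | ~p), 0
2. ~(~[]~(p -> ~q) -> []~[]~(p -> ~q)), 0
3. p, 0
4. ~[]~(p -> ~q), 0
5. ~[]~[]~(p -> ~q), 0
6. p -> ~q, 1
7. ~q, 1
8. []~(p -> ~q), 2
9. ~(p -> ~q), 2
10. p, 2
11. q, 2
Accessibility: 0R0, 0R1, 0R2, 1R1, 2R2
Complete open branch: countermodel on an S4-frame, so not valid in S4, nor in K, T (the same frame is also a K-frame and a T-frame).

S5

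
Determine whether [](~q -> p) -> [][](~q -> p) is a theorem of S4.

Tableau for the negation ~([](~q -> p) -> [][](~q -> p)):
1. ~([](~q -> p) -> [][](~q -> p)), u
2. [](~q -> p), u   [~->-rule on 1]
3. ~[][](~q -> p), u   [~->-rule on 1]
4. ~q -> p, u   [[]-rule on 2 via uRu]
5. p, u   [->-rule on 4 (branches; this branch)]
6. ~[](~q -> p), v   [~[]-rule on 3: fresh world v, uRv]
7. ~q -> p, v   [[]-rule on 2 via uRv]
8. p, v   [->-rule on 7 (branches; this branch)]
9. ~(~q -> p), w   [~[]-rule on 6: fresh world w, vRw]
10. ~q, w   [~->-rule on 9]
11. ~p, w   [~->-rule on 9]
12. ~q -> p, w   [[]-rule on 2 via uRw]
13. p, w   [->-rule on 12 (branches; this branch)]
Accessibility: uRu, uRv, uRw, vRv, vRw, wRw
Branch closes: p and ~p both at w.
All branches of the negation close; one closing branch shown above.

Valid in S4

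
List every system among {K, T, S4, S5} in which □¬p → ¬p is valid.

T-tableau for the negation ¬(□¬p → ¬p):
1. ¬(□¬p → ¬p), w0
2. □¬p, w0   [¬→-rule on 1]
3. p, w0   [¬→-rule on 1]
4. ¬p, w0   [□-rule on 2 via w0Rw0]
Accessibility: w0Rw0
Branch closes: p and ¬p both at w0.
Every branch closes (one shown): valid in T, hence also in S4, S5 (every theorem of T is a theorem of S4 and S5).
K-tableau for the negation ¬(□¬p → ¬p):
1. ¬(□¬p → ¬p), w0
2. □¬p, w0   [¬→-rule on 1]
3. p, w0   [¬→-rule on 1]
Complete open branch: countermodel on a K-frame, so not valid in K.

T, S4, S5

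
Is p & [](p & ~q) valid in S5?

Tableau for the negation ~(p & [](p & ~q)):
1. ~(p & [](p & ~q)), 0
2. ~[](p & ~q), 0
3. ~(p & ~q), 1
4. q, 1
Accessibility: 0R0, 0R1, 1R0, 1R1
The negation has an open branch (countermodel exists).

Invalid (countermodel exists)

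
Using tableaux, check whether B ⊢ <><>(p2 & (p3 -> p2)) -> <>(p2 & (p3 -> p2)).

Tableau for the negation ~(<><>(p2 & (p3 -> p2)) -> <>(p2 & (p3 -> p2))):
1. ~(<><>(p2 & (p3 -> p2)) -> <>(p2 & (p3 -> p2))), w0
2. <><>(p2 & (p3 -> p2)), w0
3. ~<>(p2 & (p3 -> p2)), w0
4. ~(p2 & (p3 -> p2)), w0
5. ~(p3 -> p2), w0
6. p3, w0
7. ~p2, w0
8. <>(p2 & (p3 -> p2)), w1
9. ~(p2 & (p3 -> p2)), w1
10. ~(p3 -> p2), w1
11. p3, w1
12. ~p2, w1
13. p2 & (p3 -> p2), w2
14. p2, w2
15. p3 -> p2, w2
Accessibility: w0Rw0, w0Rw1, w1Rw0, w1Rw1, w1Rw2, w2Rw1, w2Rw2
The negation has an open branch (countermodel exists).

Not valid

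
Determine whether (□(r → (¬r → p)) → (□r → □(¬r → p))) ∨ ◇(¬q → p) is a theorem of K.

Yes, valid

Tableau for the negation ¬((□(r → (¬r → p)) → (□r → □(¬r → p))) ∨ ◇(¬q → p)):
1. ¬((□(r → (¬r → p)) → (□r → □(¬r → p))) ∨ ◇(¬q → p)), u
2. ¬(□(r → (¬r → p)) → (□r → □(¬r → p))), u
3. ¬◇(¬q → p), u
4. □(r → (¬r → p)), u
5. ¬(□r → □(¬r → p)), u
6. □r, u
7. ¬□(¬r → p), u
8. ¬(¬r → p), v
9. ¬r, v
10. ¬p, v
11. ¬(¬q → p), v
12. ¬q, v
13. r → (¬r → p), v
14. r, v
Accessibility: uRv
Branch closes: r and ¬r both at v.
Every branch of the negation's tableau closes; the branch above is one of them.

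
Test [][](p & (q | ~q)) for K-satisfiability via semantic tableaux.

1. [][](p & (q | ~q)), u

Satisfiable (open branch found)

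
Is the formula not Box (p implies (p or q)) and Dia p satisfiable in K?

1. not Box (p implies (p or q)) and Dia p, u
2. not Box (p implies (p or q)), u
3. Dia p, u
4. not (p implies (p or q)), v
5. p, v
6. not (p or q), v
7. not p, v
8. not q, v
Accessibility: uRv
Branch closes: p and not p both at v.
Every branch closes; the branch above is one of them.

Unsatisfiable (every branch closes)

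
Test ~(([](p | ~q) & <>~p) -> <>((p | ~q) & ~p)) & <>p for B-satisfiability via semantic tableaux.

No, unsatisfiable

1. ~(([](p | ~q) & <>~p) -> <>((p | ~q) & ~p)) & <>p, u
2. ~(([](p | ~q) & <>~p) -> <>((p | ~q) & ~p)), u
3. <>p, u
4. [](p | ~q) & <>~p, u
5. ~<>((p | ~q) & ~p), u
6. [](p | ~q), u
7. <>~p, u
8. ~((p | ~q) & ~p), u
9. p | ~q, u
10. p, u
11. ~q, u
12. p, v
13. ~((p | ~q) & ~p), v
14. p | ~q, v
15. ~q, v
16. ~p, w
17. ~((p | ~q) & ~p), w
18. p | ~q, w
19. ~(p | ~q), w
20. q, w
21. ~q, w
Accessibility: uRu, uRv, uRw, vRu, vRv, wRu, wRw
Branch closes: q and ~q both at w.
Every branch closes; the branch above is one of them.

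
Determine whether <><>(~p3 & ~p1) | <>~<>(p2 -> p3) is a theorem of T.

No, not valid

Tableau for the negation ~(<><>(~p3 & ~p1) | <>~<>(p2 -> p3)):
1. ~(<><>(~p3 & ~p1) | <>~<>(p2 -> p3)), w0
2. ~<><>(~p3 & ~p1), w0
3. ~<>~<>(p2 -> p3), w0
4. ~<>(~p3 & ~p1), w0
5. <>(p2 -> p3), w0
6. ~(~p3 & ~p1), w0
7. p1, w0
8. p2 -> p3, w1
9. ~<>(~p3 & ~p1), w1
10. <>(p2 -> p3), w1
11. ~(~p3 & ~p1), w1
12. p3, w1
13. p1, w1
14. p2 -> p3, w2
15. ~(~p3 & ~p1), w2
16. p3, w2
17. p1, w2
Accessibility: w0Rw0, w0Rw1, w1Rw1, w1Rw2, w2Rw2
The negation has an open branch (countermodel exists).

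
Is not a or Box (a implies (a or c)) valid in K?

Yes, valid

Tableau for the negation not (not a or Box (a implies (a or c))):
1. not (not a or Box (a implies (a or c))), u
2. a, u
3. not Box (a implies (a or c)), u
4. not (a implies (a or c)), v
5. a, v
6. not (a or c), v
7. not a, v
8. not c, v
Accessibility: uRv
Branch closes: a and not a both at v.
All branches of the negation close; one closing branch shown above.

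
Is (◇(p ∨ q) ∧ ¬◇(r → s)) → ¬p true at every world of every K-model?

Invalid (countermodel exists)

Tableau for the negation ¬((◇(p ∨ q) ∧ ¬◇(r → s)) → ¬p):
1. ¬((◇(p ∨ q) ∧ ¬◇(r → s)) → ¬p), w0
2. ◇(p ∨ q) ∧ ¬◇(r → s), w0
3. p, w0
4. ◇(p ∨ q), w0
5. ¬◇(r → s), w0
6. p ∨ q, w1
7. ¬(r → s), w1
8. r, w1
9. ¬s, w1
10. q, w1
Accessibility: w0Rw1
The negation has an open branch (countermodel exists).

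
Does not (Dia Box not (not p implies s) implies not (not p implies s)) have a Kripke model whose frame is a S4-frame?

Satisfiable (open branch found)

1. not (Dia Box not (not p implies s) implies not (not p implies s)), w0
2. Dia Box not (not p implies s), w0
3. not p implies s, w0
4. s, w0
5. Box not (not p implies s), w1
6. not (not p implies s), w1
7. not p, w1
8. not s, w1
Accessibility: w0Rw0, w0Rw1, w1Rw1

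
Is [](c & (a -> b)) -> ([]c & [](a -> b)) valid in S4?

Valid in S4

Tableau for the negation ~([](c & (a -> b)) -> ([]c & [](a -> b))):
1. ~([](c & (a -> b)) -> ([]c & [](a -> b))), w0
2. [](c & (a -> b)), w0   [~->-rule on 1]
3. ~([]c & [](a -> b)), w0   [~->-rule on 1]
4. c & (a -> b), w0   [[]-rule on 2 via w0Rw0]
5. c, w0   [&-rule on 4]
6. a -> b, w0   [&-rule on 4]
7. ~[](a -> b), w0   [~&-rule on 3 (branches; this branch)]
8. b, w0   [->-rule on 6 (branches; this branch)]
9. ~(a -> b), w1   [~[]-rule on 7: fresh world w1, w0Rw1]
10. a, w1   [~->-rule on 9]
11. ~b, w1   [~->-rule on 9]
12. c & (a -> b), w1   [[]-rule on 2 via w0Rw1]
13. c, w1   [&-rule on 12]
14. a -> b, w1   [&-rule on 12]
15. b, w1   [->-rule on 14 (branches; this branch)]
Accessibility: w0Rw0, w0Rw1, w1Rw1
Branch closes: b and ~b both at w1.
All branches of the negation close; one closing branch shown above.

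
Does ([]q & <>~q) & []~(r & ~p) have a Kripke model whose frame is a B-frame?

Unsatisfiable (every branch closes)

1. ([]q & <>~q) & []~(r & ~p), 0
2. []q & <>~q, 0   [&-rule on 1]
3. []~(r & ~p), 0   [&-rule on 1]
4. []q, 0   [&-rule on 2]
5. <>~q, 0   [&-rule on 2]
6. ~(r & ~p), 0   [[]-rule on 3 via 0R0]
7. q, 0   [[]-rule on 4 via 0R0]
8. p, 0   [~&-rule on 6 (branches; this branch)]
9. ~q, 1   [<>-rule on 5: fresh world 1, 0R1]
10. ~(r & ~p), 1   [[]-rule on 3 via 0R1]
11. q, 1   [[]-rule on 4 via 0R1]
Accessibility: 0R0, 0R1, 1R0, 1R1
Branch closes: q and ~q both at 1.
(One branch shown.) All branches close.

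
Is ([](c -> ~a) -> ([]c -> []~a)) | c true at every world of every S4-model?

Valid

Tableau for the negation ~(([](c -> ~a) -> ([]c -> []~a)) | c):
1. ~(([](c -> ~a) -> ([]c -> []~a)) | c), u
2. ~([](c -> ~a) -> ([]c -> []~a)), u
3. ~c, u
4. [](c -> ~a), u
5. ~([]c -> []~a), u
6. []c, u
7. ~[]~a, u
8. c -> ~a, u
9. c, u
Accessibility: uRu
Branch closes: c and ~c both at u.
All branches of the negation close; one closing branch shown above.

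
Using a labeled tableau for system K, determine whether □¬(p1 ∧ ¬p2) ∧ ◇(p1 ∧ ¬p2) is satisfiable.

Unsatisfiable

1. □¬(p1 ∧ ¬p2) ∧ ◇(p1 ∧ ¬p2), w0
2. □¬(p1 ∧ ¬p2), w0
3. ◇(p1 ∧ ¬p2), w0
4. p1 ∧ ¬p2, w1
5. p1, w1
6. ¬p2, w1
7. ¬(p1 ∧ ¬p2), w1
8. p2, w1
Accessibility: w0Rw1
Branch closes: p2 and ¬p2 both at w1.
All branches of the tableau close; one closing branch shown above.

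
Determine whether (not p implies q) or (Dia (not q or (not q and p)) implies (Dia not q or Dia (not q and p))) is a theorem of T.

Tableau for the negation not ((not p implies q) or (Dia (not q or (not q and p)) implies (Dia not q or Dia (not q and p)))):
1. not ((not p implies q) or (Dia (not q or (not q and p)) implies (Dia not q or Dia (not q and p)))), 0
2. not (not p implies q), 0
3. not (Dia (not q or (not q and p)) implies (Dia not q or Dia (not q and p))), 0
4. not p, 0
5. not q, 0
6. Dia (not q or (not q and p)), 0
7. not (Dia not q or Dia (not q and p)), 0
8. not Dia not q, 0
9. not Dia (not q and p), 0
10. q, 0
Accessibility: 0R0
Branch closes: q and not q both at 0.
Every branch of the negation's tableau closes; the branch above is one of them.

Valid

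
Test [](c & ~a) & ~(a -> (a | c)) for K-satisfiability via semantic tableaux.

No, unsatisfiable

1. [](c & ~a) & ~(a -> (a | c)), u
2. [](c & ~a), u   [&-rule on 1]
3. ~(a -> (a | c)), u   [&-rule on 1]
4. a, u   [~->-rule on 3]
5. ~(a | c), u   [~->-rule on 3]
6. ~a, u   [~|-rule on 5]
7. ~c, u   [~|-rule on 5]
Branch closes: a and ~a both at u.
(One branch shown.) All branches close.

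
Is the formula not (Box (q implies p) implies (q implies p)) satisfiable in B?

No, unsatisfiable

1. not (Box (q implies p) implies (q implies p)), 0
2. Box (q implies p), 0
3. not (q implies p), 0
4. q, 0
5. not p, 0
6. q implies p, 0
7. p, 0
Accessibility: 0R0
Branch closes: p and not p both at 0.
Every branch closes; the branch above is one of them.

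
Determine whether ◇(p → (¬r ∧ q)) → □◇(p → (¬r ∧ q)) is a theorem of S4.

No, not valid

Tableau for the negation ¬(◇(p → (¬r ∧ q)) → □◇(p → (¬r ∧ q))):
1. ¬(◇(p → (¬r ∧ q)) → □◇(p → (¬r ∧ q))), w0
2. ◇(p → (¬r ∧ q)), w0
3. ¬□◇(p → (¬r ∧ q)), w0
4. p → (¬r ∧ q), w1
5. ¬r ∧ q, w1
6. ¬r, w1
7. q, w1
8. ¬◇(p → (¬r ∧ q)), w2
9. ¬(p → (¬r ∧ q)), w2
10. p, w2
11. ¬(¬r ∧ q), w2
12. ¬q, w2
Accessibility: w0Rw0, w0Rw1, w0Rw2, w1Rw1, w2Rw2
The negation has an open branch (countermodel exists).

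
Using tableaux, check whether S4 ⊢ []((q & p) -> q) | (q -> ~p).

Tableau for the negation ~([]((q & p) -> q) | (q -> ~p)):
1. ~([]((q & p) -> q) | (q -> ~p)), w0
2. ~[]((q & p) -> q), w0
3. ~(q -> ~p), w0
4. q, w0
5. p, w0
6. ~((q & p) -> q), w1
7. q & p, w1
8. ~q, w1
9. q, w1
10. p, w1
Accessibility: w0Rw0, w0Rw1, w1Rw1
Branch closes: q and ~q both at w1.
All branches of the negation close; one closing branch shown above.

Yes, valid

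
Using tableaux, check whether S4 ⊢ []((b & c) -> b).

Valid in S4

Tableau for the negation ~[]((b & c) -> b):
1. ~[]((b & c) -> b), w0
2. ~((b & c) -> b), w1
3. b & c, w1
4. ~b, w1
5. b, w1
6. c, w1
Accessibility: w0Rw0, w0Rw1, w1Rw1
Branch closes: b and ~b both at w1.
All branches of the negation close; one closing branch shown above.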